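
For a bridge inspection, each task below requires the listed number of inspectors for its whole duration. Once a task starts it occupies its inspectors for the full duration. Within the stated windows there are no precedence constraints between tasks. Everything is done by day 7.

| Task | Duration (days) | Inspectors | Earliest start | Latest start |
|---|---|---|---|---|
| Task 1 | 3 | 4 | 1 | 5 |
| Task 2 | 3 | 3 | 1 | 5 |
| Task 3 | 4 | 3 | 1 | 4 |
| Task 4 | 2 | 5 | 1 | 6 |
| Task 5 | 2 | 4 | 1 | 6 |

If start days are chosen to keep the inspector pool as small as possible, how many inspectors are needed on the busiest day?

8

Early-start (Task 1@1, Task 2@1, Task 3@1, Task 4@1, Task 5@1) gives peak 19: d1:19  d2:19  d3:10  d4:3  d5:0  d6:0  d7:0.
Shift Task 3→4, Task 4→4, Task 5→6.
Schedule Task 1@1, Task 2@1, Task 3@4, Task 4@4, Task 5@6: d1:7  d2:7  d3:7  d4:8  d5:8  d6:7  d7:7 — peak 8.
Total inspector-days = 51 over 7 days ⇒ peak ≥ ⌈51/7⌉ = 8, so 8 is optimal.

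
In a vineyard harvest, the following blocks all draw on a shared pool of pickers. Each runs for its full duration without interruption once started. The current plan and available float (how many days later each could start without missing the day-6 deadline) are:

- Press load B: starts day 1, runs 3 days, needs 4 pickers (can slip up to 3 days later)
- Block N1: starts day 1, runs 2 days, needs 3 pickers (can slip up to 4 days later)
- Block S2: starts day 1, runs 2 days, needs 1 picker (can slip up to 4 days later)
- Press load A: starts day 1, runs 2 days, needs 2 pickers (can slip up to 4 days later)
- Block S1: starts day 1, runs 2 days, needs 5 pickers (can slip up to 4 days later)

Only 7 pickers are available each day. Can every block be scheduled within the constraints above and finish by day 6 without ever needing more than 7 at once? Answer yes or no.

Schedule Press load B@1, Block N1@1, Block S2@3, Press load A@3, Block S1@5: d1:7  d2:7  d3:7  d4:3  d5:5  d6:5 — peak 7 ≤ 7.

yes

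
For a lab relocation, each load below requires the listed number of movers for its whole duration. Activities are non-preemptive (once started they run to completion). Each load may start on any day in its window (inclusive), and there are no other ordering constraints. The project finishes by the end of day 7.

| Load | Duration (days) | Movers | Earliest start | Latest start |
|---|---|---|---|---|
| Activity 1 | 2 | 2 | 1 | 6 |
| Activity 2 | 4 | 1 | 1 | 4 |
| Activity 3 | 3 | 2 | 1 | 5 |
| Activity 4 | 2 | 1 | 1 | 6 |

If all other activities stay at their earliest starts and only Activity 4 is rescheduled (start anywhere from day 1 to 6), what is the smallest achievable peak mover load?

5

Activity 4@1: d1:6  d2:6  d3:3  d4:1  d5:0  d6:0  d7:0 → peak 6
Activity 4@2: d1:5  d2:6  d3:4  d4:1  d5:0  d6:0  d7:0 → peak 6
Activity 4@3: d1:5  d2:5  d3:4  d4:2  d5:0  d6:0  d7:0 → peak 5
Activity 4@4: d1:5  d2:5  d3:3  d4:2  d5:1  d6:0  d7:0 → peak 5
Activity 4@5: d1:5  d2:5  d3:3  d4:1  d5:1  d6:1  d7:0 → peak 5
Activity 4@6: d1:5  d2:5  d3:3  d4:1  d5:0  d6:1  d7:1 → peak 5
Best is Activity 4@3, peak 5.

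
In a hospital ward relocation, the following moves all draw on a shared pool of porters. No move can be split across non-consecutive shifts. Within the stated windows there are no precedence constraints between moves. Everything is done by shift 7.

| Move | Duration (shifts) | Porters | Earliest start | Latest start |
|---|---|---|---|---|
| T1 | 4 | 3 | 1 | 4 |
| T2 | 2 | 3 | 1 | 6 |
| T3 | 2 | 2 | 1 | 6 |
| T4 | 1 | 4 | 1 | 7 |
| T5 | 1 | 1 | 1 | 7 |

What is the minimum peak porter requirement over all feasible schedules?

5

Early-start (T1@1, T2@1, T3@1, T4@1, T5@1) gives peak 13: s1:13  s2:8  s3:3  s4:3  s5:0  s6:0  s7:0.
Shift T2→5, T4→7, T5→3.
Schedule T1@1, T2@5, T3@1, T4@7, T5@3: s1:5  s2:5  s3:4  s4:3  s5:3  s6:3  s7:4 — peak 5.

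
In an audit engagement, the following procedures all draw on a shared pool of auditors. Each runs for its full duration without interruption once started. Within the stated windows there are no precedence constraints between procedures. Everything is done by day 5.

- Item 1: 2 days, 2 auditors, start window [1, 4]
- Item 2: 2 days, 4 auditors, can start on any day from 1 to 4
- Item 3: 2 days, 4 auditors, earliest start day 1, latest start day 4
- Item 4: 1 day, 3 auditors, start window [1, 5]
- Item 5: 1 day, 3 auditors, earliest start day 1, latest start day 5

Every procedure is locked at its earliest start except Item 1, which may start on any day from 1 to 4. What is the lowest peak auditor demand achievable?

Item 1@1: d1:16  d2:10  d3:0  d4:0  d5:0 → peak 16
Item 1@2: d1:14  d2:10  d3:2  d4:0  d5:0 → peak 14
Item 1@3: d1:14  d2:8  d3:2  d4:2  d5:0 → peak 14
Item 1@4: d1:14  d2:8  d3:0  d4:2  d5:2 → peak 14
Best is Item 1@2, peak 14.

14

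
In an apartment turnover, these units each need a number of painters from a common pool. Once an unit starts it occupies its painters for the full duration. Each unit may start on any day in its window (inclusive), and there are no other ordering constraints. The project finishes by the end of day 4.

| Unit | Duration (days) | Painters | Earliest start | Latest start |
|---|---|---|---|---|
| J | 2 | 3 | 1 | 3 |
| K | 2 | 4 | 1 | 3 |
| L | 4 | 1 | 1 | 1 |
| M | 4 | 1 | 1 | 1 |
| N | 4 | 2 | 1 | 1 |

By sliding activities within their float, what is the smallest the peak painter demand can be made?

8

Early-start (J@1, K@1, L@1, M@1, N@1) gives peak 11: d1:11  d2:11  d3:4  d4:4.
Shift K→3.
Schedule J@1, K@3, L@1, M@1, N@1: d1:7  d2:7  d3:8  d4:8 — peak 8.
Total painter-days = 30 over 4 days ⇒ peak ≥ ⌈30/4⌉ = 8, so 8 is optimal.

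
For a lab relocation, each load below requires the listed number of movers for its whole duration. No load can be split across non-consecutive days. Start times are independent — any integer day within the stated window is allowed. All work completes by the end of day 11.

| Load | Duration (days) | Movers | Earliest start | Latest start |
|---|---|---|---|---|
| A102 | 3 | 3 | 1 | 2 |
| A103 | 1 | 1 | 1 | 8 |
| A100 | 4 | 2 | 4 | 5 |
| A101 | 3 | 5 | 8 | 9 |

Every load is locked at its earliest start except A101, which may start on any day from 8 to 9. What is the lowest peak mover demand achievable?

5

A101@8: d1:4  d2:3  d3:3  d4:2  d5:2  d6:2  d7:2  d8:5  d9:5  d10:5  d11:0 → peak 5
A101@9: d1:4  d2:3  d3:3  d4:2  d5:2  d6:2  d7:2  d8:0  d9:5  d10:5  d11:5 → peak 5
Best is A101@8, peak 5.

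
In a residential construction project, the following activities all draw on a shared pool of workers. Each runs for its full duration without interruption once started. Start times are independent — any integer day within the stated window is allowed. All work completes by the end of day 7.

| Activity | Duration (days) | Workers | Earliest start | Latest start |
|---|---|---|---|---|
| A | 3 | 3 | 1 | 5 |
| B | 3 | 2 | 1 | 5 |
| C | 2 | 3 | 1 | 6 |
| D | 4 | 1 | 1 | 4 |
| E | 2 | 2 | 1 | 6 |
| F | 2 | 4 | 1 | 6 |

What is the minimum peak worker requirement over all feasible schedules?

6

Early-start (A@1, B@1, C@1, D@1, E@1, F@1) gives peak 15: d1:15  d2:15  d3:6  d4:1  d5:0  d6:0  d7:0.
Shift C→4, E→4, F→6.
Schedule A@1, B@1, C@4, D@1, E@4, F@6: d1:6  d2:6  d3:6  d4:6  d5:5  d6:4  d7:4 — peak 6.
Total worker-days = 37 over 7 days ⇒ peak ≥ ⌈37/7⌉ = 6, so 6 is optimal.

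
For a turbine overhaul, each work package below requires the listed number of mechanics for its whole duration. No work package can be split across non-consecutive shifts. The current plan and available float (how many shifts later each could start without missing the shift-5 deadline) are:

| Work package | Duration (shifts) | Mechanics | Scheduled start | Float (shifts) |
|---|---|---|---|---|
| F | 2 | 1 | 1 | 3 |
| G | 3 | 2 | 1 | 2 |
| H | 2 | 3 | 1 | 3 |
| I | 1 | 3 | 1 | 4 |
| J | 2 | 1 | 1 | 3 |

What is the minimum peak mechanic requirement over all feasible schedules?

5

Early-start (F@1, G@1, H@1, I@1, J@1) gives peak 10: s1:10  s2:7  s3:2  s4:0  s5:0.
Shift H→3, I→5.
Schedule F@1, G@1, H@3, I@5, J@1: s1:4  s2:4  s3:5  s4:3  s5:3 — peak 5.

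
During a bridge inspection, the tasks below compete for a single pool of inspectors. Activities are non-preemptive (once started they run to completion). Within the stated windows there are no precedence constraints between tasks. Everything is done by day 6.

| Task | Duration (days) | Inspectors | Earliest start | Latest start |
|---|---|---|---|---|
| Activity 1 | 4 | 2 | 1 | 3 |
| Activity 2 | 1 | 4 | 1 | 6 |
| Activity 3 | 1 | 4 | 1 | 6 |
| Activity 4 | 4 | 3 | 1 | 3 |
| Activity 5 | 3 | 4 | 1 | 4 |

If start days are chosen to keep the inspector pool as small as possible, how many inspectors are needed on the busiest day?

Early-start (Activity 1@1, Activity 2@1, Activity 3@1, Activity 4@1, Activity 5@1) gives peak 17: d1:17  d2:9  d3:9  d4:5  d5:0  d6:0.
Shift Activity 3→2, Activity 5→3.
Schedule Activity 1@1, Activity 2@1, Activity 3@2, Activity 4@1, Activity 5@3: d1:9  d2:9  d3:9  d4:9  d5:4  d6:0 — peak 9.

9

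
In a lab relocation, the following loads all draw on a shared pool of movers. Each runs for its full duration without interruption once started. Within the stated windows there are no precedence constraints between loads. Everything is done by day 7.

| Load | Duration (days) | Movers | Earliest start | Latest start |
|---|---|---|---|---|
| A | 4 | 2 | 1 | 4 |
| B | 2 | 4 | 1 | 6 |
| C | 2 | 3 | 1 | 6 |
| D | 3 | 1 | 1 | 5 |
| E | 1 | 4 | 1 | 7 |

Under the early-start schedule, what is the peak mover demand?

14

Early-start schedule: A@1, B@1, C@1, D@1, E@1.
Load per day: day 1: 14, day 2: 10, day 3: 3, day 4: 2, day 5: 0, day 6: 0, day 7: 0.
Peak is 14.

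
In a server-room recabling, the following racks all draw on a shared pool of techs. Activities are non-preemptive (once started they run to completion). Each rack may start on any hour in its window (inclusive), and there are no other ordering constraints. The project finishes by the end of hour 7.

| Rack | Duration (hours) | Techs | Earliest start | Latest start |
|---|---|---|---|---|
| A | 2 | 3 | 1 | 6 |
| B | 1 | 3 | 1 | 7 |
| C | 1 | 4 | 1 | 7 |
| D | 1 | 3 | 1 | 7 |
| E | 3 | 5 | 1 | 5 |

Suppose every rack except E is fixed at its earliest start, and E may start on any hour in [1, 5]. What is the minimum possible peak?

E@1: h1:18  h2:8  h3:5  h4:0  h5:0  h6:0  h7:0 → peak 18
E@2: h1:13  h2:8  h3:5  h4:5  h5:0  h6:0  h7:0 → peak 13
E@3: h1:13  h2:3  h3:5  h4:5  h5:5  h6:0  h7:0 → peak 13
E@4: h1:13  h2:3  h3:0  h4:5  h5:5  h6:5  h7:0 → peak 13
E@5: h1:13  h2:3  h3:0  h4:0  h5:5  h6:5  h7:5 → peak 13
Best is E@2, peak 13.

13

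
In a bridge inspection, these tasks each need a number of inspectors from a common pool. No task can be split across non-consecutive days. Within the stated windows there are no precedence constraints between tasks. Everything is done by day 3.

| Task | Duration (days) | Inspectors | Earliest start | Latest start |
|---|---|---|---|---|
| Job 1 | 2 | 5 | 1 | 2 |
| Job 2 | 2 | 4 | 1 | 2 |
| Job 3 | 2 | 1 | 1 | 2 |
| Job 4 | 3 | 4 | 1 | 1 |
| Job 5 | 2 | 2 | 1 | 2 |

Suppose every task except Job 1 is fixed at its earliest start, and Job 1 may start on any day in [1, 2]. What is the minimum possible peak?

Job 1@1: d1:16  d2:16  d3:4 → peak 16
Job 1@2: d1:11  d2:16  d3:9 → peak 16
Best is Job 1@1, peak 16.

16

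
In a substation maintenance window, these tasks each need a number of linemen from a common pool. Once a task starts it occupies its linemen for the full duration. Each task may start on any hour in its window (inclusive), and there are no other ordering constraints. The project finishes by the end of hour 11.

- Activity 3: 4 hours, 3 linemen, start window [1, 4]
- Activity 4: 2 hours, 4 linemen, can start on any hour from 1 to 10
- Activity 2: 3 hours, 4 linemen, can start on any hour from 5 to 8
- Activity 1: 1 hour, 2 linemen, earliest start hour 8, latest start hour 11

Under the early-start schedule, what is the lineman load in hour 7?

4

At early start, hour 7 has: Activity 2.
Demand: 4 = 4.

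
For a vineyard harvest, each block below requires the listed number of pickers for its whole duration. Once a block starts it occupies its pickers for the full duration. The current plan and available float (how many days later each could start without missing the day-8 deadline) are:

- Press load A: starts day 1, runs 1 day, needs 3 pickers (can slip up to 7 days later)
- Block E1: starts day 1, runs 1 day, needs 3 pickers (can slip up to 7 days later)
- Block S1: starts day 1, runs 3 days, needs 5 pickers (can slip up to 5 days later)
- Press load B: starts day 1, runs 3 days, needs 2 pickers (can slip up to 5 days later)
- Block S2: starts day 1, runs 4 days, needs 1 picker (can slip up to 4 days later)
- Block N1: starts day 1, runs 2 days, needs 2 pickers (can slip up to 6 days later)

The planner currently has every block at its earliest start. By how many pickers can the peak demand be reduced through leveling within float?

11

Early-start peak: d1:16  d2:10  d3:8  d4:1  d5:0  d6:0  d7:0  d8:0 ⇒ 16.
Leveled (Press load A@1, Block E1@2, Block S1@6, Press load B@3, Block S2@1, Block N1@3): d1:4  d2:4  d3:5  d4:5  d5:2  d6:5  d7:5  d8:5 ⇒ 5.
Reduction 16 − 5 = 11.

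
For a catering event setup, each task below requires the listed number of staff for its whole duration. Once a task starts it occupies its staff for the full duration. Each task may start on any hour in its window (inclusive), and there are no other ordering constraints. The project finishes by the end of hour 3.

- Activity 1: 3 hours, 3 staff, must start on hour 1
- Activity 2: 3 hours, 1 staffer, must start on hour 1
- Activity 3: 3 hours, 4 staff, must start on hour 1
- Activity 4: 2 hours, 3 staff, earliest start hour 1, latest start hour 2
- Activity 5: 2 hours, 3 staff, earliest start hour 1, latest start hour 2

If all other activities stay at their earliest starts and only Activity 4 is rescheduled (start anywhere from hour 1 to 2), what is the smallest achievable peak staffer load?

14

Activity 4@1: h1:14  h2:14  h3:8 → peak 14
Activity 4@2: h1:11  h2:14  h3:11 → peak 14
Best is Activity 4@1, peak 14.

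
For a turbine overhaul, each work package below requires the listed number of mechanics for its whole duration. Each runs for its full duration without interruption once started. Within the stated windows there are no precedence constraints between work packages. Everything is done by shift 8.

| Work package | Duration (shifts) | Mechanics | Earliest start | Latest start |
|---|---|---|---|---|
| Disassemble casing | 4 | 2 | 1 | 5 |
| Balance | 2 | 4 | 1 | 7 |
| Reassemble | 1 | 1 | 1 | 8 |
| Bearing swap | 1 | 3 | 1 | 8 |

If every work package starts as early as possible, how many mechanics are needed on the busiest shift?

Early-start schedule: Disassemble casing@1, Balance@1, Reassemble@1, Bearing swap@1.
Load per shift: shift 1: 10, shift 2: 6, shift 3: 2, shift 4: 2, shift 5: 0, shift 6: 0, shift 7: 0, shift 8: 0.
Peak is 10.

10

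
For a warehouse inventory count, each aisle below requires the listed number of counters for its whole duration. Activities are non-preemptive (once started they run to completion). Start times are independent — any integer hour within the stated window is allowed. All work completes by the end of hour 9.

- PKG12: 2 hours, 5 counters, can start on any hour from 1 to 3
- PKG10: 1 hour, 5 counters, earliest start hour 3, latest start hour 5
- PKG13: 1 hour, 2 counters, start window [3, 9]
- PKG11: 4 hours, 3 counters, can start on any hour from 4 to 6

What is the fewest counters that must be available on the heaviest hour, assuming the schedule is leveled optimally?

Early-start (PKG12@1, PKG10@3, PKG13@3, PKG11@4) gives peak 7: h1:5  h2:5  h3:7  h4:3  h5:3  h6:3  h7:3  h8:0  h9:0.
Shift PKG13→4.
Schedule PKG12@1, PKG10@3, PKG13@4, PKG11@4: h1:5  h2:5  h3:5  h4:5  h5:3  h6:3  h7:3  h8:0  h9:0 — peak 5.

5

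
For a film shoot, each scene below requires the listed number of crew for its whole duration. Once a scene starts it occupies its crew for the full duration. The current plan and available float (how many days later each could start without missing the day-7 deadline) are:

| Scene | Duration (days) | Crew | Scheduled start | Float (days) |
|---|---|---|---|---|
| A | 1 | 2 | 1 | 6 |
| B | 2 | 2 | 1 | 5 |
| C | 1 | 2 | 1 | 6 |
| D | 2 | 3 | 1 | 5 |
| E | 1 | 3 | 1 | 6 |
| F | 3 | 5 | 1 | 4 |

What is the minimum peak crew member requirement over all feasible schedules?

Early-start (A@1, B@1, C@1, D@1, E@1, F@1) gives peak 17: d1:17  d2:10  d3:5  d4:0  d5:0  d6:0  d7:0.
Shift C→3, D→2, E→4, F→5.
Schedule A@1, B@1, C@3, D@2, E@4, F@5: d1:4  d2:5  d3:5  d4:3  d5:5  d6:5  d7:5 — peak 5.
Total crew member-days = 32 over 7 days ⇒ peak ≥ ⌈32/7⌉ = 5, so 5 is optimal.

5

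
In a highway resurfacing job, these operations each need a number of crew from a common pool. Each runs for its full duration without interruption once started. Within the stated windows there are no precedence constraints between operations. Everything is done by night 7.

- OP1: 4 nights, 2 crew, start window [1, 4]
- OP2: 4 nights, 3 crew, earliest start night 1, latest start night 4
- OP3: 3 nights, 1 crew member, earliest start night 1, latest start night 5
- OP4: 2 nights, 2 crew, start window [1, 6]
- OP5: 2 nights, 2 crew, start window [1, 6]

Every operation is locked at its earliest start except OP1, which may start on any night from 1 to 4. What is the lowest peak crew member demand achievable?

OP1@1: n1:10  n2:10  n3:6  n4:5  n5:0  n6:0  n7:0 → peak 10
OP1@2: n1:8  n2:10  n3:6  n4:5  n5:2  n6:0  n7:0 → peak 10
OP1@3: n1:8  n2:8  n3:6  n4:5  n5:2  n6:2  n7:0 → peak 8
OP1@4: n1:8  n2:8  n3:4  n4:5  n5:2  n6:2  n7:2 → peak 8
Best is OP1@3, peak 8.

8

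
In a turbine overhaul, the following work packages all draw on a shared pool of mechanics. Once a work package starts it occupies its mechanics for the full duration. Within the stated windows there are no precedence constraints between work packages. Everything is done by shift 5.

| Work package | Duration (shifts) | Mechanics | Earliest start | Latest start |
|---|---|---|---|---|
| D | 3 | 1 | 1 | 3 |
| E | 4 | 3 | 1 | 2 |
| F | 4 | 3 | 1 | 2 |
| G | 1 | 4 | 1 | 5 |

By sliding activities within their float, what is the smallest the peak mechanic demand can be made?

7

Early-start (D@1, E@1, F@1, G@1) gives peak 11: s1:11  s2:7  s3:7  s4:6  s5:0.
Shift G→5.
Schedule D@1, E@1, F@1, G@5: s1:7  s2:7  s3:7  s4:6  s5:4 — peak 7.
Total mechanic-shifts = 31 over 5 shifts ⇒ peak ≥ ⌈31/5⌉ = 7, so 7 is optimal.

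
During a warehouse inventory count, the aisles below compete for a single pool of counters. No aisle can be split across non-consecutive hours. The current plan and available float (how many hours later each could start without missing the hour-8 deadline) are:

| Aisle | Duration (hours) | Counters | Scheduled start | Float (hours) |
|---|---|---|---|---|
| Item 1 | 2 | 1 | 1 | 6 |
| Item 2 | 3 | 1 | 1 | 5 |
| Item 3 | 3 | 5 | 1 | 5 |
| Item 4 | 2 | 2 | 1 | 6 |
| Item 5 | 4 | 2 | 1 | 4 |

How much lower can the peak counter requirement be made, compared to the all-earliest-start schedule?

Early-start peak: h1:11  h2:11  h3:8  h4:2  h5:0  h6:0  h7:0  h8:0 ⇒ 11.
Leveled (Item 1@1, Item 2@1, Item 3@5, Item 4@3, Item 5@1): h1:4  h2:4  h3:5  h4:4  h5:5  h6:5  h7:5  h8:0 ⇒ 5.
Reduction 11 − 5 = 6.

6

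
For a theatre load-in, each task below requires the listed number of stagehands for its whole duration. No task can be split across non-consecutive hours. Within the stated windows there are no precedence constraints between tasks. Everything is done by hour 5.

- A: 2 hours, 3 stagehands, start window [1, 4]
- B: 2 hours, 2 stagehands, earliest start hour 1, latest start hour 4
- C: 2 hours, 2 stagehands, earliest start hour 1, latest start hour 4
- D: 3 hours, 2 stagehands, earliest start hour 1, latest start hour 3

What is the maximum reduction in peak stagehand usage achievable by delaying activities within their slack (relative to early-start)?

4

Early-start peak: h1:9  h2:9  h3:2  h4:0  h5:0 ⇒ 9.
Leveled (A@1, B@1, C@3, D@3): h1:5  h2:5  h3:4  h4:4  h5:2 ⇒ 5.
Reduction 9 − 5 = 4.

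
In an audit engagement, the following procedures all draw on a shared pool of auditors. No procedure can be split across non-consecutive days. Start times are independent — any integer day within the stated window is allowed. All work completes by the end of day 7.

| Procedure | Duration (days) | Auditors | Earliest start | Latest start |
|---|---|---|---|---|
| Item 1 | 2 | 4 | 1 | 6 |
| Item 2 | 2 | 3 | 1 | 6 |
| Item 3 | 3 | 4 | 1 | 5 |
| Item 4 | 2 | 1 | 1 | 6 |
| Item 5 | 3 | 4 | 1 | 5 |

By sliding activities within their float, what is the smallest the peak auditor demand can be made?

8

Early-start (Item 1@1, Item 2@1, Item 3@1, Item 4@1, Item 5@1) gives peak 16: d1:16  d2:16  d3:8  d4:0  d5:0  d6:0  d7:0.
Shift Item 3→3, Item 5→3.
Schedule Item 1@1, Item 2@1, Item 3@3, Item 4@1, Item 5@3: d1:8  d2:8  d3:8  d4:8  d5:8  d6:0  d7:0 — peak 8.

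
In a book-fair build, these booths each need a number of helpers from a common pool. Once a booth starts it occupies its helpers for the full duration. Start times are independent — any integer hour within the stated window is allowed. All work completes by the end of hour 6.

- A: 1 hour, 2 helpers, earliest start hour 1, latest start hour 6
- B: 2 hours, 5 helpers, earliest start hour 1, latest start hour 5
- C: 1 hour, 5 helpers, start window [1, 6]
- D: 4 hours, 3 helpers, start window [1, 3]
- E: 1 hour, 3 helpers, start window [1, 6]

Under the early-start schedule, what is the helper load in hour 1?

18

At early start, hour 1 has: A, B, C, D, E.
Demand: 2 + 5 + 5 + 3 + 3 = 18.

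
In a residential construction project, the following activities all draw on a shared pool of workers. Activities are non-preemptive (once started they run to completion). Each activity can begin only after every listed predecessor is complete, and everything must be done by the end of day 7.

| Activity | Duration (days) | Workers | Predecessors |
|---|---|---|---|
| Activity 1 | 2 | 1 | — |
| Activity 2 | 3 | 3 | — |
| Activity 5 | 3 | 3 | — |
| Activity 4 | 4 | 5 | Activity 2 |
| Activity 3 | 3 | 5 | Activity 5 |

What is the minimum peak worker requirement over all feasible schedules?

10

Schedule Activity 1@1, Activity 2@1, Activity 5@1, Activity 4@4, Activity 3@4: d1:7  d2:7  d3:6  d4:10  d5:10  d6:10  d7:5 — peak 10.
No arrangement of the 18 feasible schedules does better.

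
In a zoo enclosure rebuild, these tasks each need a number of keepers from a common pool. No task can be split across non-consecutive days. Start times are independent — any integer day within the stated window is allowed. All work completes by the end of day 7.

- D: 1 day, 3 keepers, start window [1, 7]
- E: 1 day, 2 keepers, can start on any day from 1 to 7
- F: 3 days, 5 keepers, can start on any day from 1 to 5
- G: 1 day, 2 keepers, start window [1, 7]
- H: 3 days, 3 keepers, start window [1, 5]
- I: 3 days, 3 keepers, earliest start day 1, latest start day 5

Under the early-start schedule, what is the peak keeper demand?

Early-start schedule: D@1, E@1, F@1, G@1, H@1, I@1.
Load per day: day 1: 18, day 2: 11, day 3: 11, day 4: 0, day 5: 0, day 6: 0, day 7: 0.
Peak is 18.

18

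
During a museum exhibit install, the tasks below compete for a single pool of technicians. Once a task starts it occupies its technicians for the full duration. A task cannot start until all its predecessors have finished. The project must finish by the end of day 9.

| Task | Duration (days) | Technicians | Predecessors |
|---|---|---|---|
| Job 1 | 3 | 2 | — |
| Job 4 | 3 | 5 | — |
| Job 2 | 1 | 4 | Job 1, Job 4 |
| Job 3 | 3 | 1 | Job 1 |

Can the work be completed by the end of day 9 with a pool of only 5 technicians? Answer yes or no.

yes

Schedule Job 1@1, Job 4@4, Job 2@7, Job 3@7: d1:2  d2:2  d3:2  d4:5  d5:5  d6:5  d7:5  d8:1  d9:1 — peak 5 ≤ 5.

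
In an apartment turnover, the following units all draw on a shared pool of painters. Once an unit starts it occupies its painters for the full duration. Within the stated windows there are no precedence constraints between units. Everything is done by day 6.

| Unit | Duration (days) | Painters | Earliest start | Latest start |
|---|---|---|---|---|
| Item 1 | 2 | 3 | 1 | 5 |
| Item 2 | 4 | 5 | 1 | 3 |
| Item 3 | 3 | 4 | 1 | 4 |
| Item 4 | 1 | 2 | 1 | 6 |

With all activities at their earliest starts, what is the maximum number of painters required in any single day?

Early-start schedule: Item 1@1, Item 2@1, Item 3@1, Item 4@1.
Load per day: day 1: 14, day 2: 12, day 3: 9, day 4: 5, day 5: 0, day 6: 0.
Peak is 14.

14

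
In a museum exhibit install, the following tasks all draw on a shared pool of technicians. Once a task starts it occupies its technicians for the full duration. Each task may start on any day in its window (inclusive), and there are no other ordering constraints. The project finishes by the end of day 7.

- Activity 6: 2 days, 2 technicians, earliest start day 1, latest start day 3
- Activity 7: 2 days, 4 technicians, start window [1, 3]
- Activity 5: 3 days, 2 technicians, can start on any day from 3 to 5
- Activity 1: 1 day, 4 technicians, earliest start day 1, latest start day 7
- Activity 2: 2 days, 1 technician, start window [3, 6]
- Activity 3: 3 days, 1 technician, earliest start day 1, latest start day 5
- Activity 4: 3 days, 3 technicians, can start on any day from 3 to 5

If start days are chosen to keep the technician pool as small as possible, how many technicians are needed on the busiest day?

6

Early-start (Activity 6@1, Activity 7@1, Activity 5@3, Activity 1@1, Activity 2@3, Activity 3@1, Activity 4@3) gives peak 11: d1:11  d2:7  d3:7  d4:6  d5:5  d6:0  d7:0.
Shift Activity 1→3, Activity 2→6, Activity 3→4, Activity 4→4.
Schedule Activity 6@1, Activity 7@1, Activity 5@3, Activity 1@3, Activity 2@6, Activity 3@4, Activity 4@4: d1:6  d2:6  d3:6  d4:6  d5:6  d6:5  d7:1 — peak 6.
Total technician-days = 36 over 7 days ⇒ peak ≥ ⌈36/7⌉ = 6, so 6 is optimal.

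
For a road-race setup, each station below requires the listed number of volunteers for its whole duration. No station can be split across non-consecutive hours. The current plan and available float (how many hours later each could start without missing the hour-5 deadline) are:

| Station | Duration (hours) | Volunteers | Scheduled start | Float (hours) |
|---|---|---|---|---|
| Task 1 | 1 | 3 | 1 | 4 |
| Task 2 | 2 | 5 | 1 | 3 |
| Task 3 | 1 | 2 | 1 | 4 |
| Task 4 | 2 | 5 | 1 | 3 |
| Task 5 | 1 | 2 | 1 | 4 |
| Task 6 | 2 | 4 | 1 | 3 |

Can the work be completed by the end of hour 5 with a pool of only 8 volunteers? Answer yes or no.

no

The minimum achievable peak is 9; 8 < 9, so no feasible schedule stays within the cap.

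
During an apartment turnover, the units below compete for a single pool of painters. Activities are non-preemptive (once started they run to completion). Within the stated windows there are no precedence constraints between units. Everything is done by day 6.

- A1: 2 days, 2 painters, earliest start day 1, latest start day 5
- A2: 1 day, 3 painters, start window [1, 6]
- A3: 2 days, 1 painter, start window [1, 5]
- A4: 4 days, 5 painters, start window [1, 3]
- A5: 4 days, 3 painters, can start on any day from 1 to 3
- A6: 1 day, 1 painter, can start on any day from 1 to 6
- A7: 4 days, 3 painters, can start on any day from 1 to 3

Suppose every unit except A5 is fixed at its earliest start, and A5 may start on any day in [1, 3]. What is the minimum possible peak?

15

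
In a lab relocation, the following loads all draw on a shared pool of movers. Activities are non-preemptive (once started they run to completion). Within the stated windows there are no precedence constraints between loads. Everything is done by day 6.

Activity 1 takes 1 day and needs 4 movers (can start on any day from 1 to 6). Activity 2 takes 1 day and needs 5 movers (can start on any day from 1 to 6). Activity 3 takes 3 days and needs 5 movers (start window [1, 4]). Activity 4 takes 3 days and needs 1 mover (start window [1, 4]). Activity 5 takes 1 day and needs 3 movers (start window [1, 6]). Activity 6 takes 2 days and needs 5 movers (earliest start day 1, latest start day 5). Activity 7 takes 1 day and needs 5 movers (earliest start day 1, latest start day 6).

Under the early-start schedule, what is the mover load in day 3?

At early start, day 3 has: Activity 3, Activity 4.
Demand: 5 + 1 = 6.

6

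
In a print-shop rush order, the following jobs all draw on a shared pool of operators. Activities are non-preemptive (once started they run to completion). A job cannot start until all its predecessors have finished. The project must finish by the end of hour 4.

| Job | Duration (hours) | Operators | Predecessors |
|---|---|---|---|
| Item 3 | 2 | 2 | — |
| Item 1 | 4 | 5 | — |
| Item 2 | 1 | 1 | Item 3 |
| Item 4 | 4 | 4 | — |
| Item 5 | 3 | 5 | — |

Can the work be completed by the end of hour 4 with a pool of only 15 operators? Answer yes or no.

The minimum achievable peak is 16; 15 < 16, so no feasible schedule stays within the cap.

no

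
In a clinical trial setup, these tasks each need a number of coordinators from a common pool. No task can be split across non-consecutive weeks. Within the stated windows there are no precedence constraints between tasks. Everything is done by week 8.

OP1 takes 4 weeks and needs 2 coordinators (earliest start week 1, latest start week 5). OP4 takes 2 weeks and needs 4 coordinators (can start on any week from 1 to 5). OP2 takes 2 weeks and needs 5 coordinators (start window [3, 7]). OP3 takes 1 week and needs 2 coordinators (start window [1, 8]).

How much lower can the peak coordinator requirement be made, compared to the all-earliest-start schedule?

Early-start peak: w1:8  w2:6  w3:7  w4:7  w5:0  w6:0  w7:0  w8:0 ⇒ 8.
Leveled (OP1@1, OP4@5, OP2@7, OP3@1): w1:4  w2:2  w3:2  w4:2  w5:4  w6:4  w7:5  w8:5 ⇒ 5.
Reduction 8 − 5 = 3.

3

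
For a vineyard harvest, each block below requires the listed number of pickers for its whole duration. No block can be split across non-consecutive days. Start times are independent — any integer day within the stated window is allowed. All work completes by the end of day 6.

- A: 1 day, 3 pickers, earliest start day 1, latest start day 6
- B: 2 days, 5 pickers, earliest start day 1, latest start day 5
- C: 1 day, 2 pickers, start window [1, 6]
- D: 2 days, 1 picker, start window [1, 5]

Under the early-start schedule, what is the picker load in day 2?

6

At early start, day 2 has: B, D.
Demand: 5 + 1 = 6.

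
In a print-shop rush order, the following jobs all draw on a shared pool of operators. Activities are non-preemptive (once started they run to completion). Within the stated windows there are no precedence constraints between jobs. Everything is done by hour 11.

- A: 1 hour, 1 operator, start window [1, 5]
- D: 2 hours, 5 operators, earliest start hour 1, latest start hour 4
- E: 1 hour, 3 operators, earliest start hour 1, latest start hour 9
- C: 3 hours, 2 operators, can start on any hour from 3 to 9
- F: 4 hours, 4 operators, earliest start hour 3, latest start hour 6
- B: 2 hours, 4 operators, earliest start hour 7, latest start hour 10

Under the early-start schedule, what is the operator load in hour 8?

At early start, hour 8 has: B.
Demand: 4 = 4.

4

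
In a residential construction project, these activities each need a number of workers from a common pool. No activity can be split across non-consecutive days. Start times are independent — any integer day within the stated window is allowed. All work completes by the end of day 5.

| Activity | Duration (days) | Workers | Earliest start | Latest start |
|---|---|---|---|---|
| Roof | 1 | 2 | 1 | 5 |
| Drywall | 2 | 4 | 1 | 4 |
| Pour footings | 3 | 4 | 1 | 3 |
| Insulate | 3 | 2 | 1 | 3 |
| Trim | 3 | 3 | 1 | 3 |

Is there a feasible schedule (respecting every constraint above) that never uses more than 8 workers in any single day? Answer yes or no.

The minimum achievable peak is 9; 8 < 9, so no feasible schedule stays within the cap.

no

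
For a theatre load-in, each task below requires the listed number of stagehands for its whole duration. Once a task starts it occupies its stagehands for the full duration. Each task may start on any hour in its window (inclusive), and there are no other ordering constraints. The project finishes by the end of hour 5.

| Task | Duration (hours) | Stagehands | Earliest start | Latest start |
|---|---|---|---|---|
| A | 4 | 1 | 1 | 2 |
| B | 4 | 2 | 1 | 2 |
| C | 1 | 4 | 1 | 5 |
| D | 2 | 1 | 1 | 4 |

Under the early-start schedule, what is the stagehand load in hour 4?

At early start, hour 4 has: A, B.
Demand: 1 + 2 = 3.

3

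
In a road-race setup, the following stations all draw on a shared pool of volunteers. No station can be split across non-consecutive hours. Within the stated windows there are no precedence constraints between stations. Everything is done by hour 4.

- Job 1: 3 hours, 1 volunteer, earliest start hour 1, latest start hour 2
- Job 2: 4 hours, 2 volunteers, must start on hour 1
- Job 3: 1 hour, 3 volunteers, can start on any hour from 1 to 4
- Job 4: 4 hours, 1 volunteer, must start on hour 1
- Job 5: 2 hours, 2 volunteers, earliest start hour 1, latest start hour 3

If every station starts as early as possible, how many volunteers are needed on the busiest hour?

9

Early-start schedule: Job 1@1, Job 2@1, Job 3@1, Job 4@1, Job 5@1.
Load per hour: hour 1: 9, hour 2: 6, hour 3: 4, hour 4: 3.
Peak is 9.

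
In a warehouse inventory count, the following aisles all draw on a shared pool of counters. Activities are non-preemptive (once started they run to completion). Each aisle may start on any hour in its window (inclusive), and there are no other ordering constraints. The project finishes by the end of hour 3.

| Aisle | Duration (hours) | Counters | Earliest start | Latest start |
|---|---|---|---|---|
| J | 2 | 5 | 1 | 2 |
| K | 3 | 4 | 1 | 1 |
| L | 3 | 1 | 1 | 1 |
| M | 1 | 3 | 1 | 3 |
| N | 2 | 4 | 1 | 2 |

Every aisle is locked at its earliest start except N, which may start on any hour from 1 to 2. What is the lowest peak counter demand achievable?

14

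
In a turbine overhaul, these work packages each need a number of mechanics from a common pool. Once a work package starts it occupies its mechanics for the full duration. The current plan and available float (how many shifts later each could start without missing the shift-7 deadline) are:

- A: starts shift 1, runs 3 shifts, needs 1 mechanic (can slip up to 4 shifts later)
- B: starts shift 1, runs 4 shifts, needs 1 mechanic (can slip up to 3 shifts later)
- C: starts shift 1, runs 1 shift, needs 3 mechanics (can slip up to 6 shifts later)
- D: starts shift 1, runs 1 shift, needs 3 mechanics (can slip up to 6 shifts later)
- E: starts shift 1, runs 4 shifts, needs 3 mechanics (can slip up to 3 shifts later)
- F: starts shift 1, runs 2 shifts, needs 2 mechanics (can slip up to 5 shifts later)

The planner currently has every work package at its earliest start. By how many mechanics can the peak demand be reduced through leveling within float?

8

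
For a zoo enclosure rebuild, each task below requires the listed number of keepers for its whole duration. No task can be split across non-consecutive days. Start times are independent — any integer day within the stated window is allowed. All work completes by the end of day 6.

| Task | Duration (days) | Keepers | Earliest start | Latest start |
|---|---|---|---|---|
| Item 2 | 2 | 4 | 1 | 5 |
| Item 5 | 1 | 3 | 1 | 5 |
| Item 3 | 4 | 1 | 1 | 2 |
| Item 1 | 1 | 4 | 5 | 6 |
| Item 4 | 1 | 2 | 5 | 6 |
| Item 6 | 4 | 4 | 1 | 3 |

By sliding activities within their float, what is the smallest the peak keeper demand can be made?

Early-start (Item 2@1, Item 5@1, Item 3@1, Item 1@5, Item 4@5, Item 6@1) gives peak 12: d1:12  d2:9  d3:5  d4:5  d5:6  d6:0.
Shift Item 4→6, Item 6→3.
Schedule Item 2@1, Item 5@1, Item 3@1, Item 1@5, Item 4@6, Item 6@3: d1:8  d2:5  d3:5  d4:5  d5:8  d6:6 — peak 8.

8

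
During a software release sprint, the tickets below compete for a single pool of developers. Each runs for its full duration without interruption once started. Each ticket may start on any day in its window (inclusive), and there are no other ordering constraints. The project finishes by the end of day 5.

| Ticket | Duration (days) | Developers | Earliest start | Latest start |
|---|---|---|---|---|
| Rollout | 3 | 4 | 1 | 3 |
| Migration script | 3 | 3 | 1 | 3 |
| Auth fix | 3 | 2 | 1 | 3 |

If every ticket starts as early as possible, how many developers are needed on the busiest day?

9

Early-start schedule: Rollout@1, Migration script@1, Auth fix@1.
Load per day: day 1: 9, day 2: 9, day 3: 9, day 4: 0, day 5: 0.
Peak is 9.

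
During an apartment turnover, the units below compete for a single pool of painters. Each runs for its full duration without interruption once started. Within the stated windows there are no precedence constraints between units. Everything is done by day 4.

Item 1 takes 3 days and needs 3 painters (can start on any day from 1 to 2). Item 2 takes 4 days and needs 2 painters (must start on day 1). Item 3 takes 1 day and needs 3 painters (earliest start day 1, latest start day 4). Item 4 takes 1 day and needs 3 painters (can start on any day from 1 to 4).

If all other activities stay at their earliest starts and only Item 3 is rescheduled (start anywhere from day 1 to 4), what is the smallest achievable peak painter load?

Item 3@1: d1:11  d2:5  d3:5  d4:2 → peak 11
Item 3@2: d1:8  d2:8  d3:5  d4:2 → peak 8
Item 3@3: d1:8  d2:5  d3:8  d4:2 → peak 8
Item 3@4: d1:8  d2:5  d3:5  d4:5 → peak 8
Best is Item 3@2, peak 8.

8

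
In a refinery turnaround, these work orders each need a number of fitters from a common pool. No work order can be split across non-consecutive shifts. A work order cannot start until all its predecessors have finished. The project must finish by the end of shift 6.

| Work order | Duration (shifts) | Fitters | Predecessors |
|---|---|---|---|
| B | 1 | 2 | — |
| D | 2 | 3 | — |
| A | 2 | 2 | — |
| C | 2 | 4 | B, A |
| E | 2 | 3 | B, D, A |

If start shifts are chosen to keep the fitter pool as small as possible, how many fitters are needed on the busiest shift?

Schedule B@1, D@1, A@1, C@3, E@3: s1:7  s2:5  s3:7  s4:7  s5:0  s6:0 — peak 7.

7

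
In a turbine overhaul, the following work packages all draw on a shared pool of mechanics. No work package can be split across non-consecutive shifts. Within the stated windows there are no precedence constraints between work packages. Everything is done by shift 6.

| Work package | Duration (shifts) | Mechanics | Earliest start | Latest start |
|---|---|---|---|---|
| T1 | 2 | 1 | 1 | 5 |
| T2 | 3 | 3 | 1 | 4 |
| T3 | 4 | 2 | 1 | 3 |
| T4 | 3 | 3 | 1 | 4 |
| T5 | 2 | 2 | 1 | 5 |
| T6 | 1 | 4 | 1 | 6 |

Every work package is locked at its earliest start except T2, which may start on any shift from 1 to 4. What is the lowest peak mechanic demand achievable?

12

T2@1: s1:15  s2:11  s3:8  s4:2  s5:0  s6:0 → peak 15
T2@2: s1:12  s2:11  s3:8  s4:5  s5:0  s6:0 → peak 12
T2@3: s1:12  s2:8  s3:8  s4:5  s5:3  s6:0 → peak 12
T2@4: s1:12  s2:8  s3:5  s4:5  s5:3  s6:3 → peak 12
Best is T2@2, peak 12.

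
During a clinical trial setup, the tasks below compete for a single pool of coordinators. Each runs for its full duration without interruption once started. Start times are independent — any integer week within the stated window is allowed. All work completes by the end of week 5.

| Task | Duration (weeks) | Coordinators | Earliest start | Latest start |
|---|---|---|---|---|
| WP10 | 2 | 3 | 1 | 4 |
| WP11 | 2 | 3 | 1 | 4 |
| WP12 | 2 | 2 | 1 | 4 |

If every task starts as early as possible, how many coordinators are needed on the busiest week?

Early-start schedule: WP10@1, WP11@1, WP12@1.
Load per week: week 1: 8, week 2: 8, week 3: 0, week 4: 0, week 5: 0.
Peak is 8.

8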